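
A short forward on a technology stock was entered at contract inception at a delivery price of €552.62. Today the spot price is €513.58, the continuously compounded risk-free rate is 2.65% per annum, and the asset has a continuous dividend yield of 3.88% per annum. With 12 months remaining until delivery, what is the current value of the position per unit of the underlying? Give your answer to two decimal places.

Current fair forward for the remaining 12 months: F = S·e^((r − q)·T), (r − q) = 0.0265 − 0.0388 = -0.0123
F = 513.58 · e^(-0.0123 × 12/12) = 513.58 × 0.987775 = 507.3015
Value of long forward = (F − K)·e^(−rT) = (507.3015 − 552.62) · e^(−0.0265·12/12)
= -45.3185 × 0.973848 = -44.13
Short position value = −(long value) = €44.13

€44.13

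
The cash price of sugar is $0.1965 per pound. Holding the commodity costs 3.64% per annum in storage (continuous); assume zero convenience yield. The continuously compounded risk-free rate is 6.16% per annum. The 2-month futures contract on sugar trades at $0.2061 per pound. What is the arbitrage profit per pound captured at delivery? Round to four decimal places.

$0.0064 per pound

Fair futures: F* = S·e^(carry·T), with carry = (r + u) = 0.0616 + 0.0364 = 0.0980
F* = 0.1965 · e^(0.0980 × 2/12) = 0.1965 · e^0.016333 = 0.1965 × 1.016467 = $0.1997
Market $0.2061 > fair $0.1997: forward overpriced → cash-and-carry (buy spot, short the forward).
At maturity, profit = |F_mkt − F*| = |0.2061 − 0.1997| = $0.0064 per pound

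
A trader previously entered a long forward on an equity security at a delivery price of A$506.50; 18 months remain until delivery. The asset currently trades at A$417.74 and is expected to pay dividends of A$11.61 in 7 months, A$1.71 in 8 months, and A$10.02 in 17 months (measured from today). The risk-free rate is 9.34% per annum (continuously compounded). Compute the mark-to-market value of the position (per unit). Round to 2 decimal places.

-A$43.93

PV(remaining dividends) I = 11.61·e^(−0.0934·7/12) + 1.71·e^(−0.0934·8/12) + 10.02·e^(−0.0934·17/12) = 21.3793
Current forward F = (S − I)·e^(rT) = (417.74 − 21.3793)·e^(0.0934·18/12) = 396.3607 × 1.150389 = 455.9690
Value (long) = (F − K)·e^(−rT) = (455.9690 − 506.50) × 0.869271 = -43.9251
Value = -A$43.93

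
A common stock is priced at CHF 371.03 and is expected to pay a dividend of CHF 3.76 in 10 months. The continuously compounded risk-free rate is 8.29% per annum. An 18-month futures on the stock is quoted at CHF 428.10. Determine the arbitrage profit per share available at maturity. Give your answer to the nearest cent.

PV(dividends) I = 3.76·e^(−0.0829·10/12) = 3.5090
Fair futures F* = (S − I)·e^(rT) = (371.03 − 3.5090)·e^0.124350 = 367.5210 × 1.132412 = 416.1852
Market CHF 428.10 > fair 416.1852: forward overpriced → cash-and-carry (borrow at r, buy the stock and collect the dividends, short the forward).
Profit at T = |F_mkt − F*| = |428.10 − 416.1852| = CHF 11.91 per share

CHF 11.91 per share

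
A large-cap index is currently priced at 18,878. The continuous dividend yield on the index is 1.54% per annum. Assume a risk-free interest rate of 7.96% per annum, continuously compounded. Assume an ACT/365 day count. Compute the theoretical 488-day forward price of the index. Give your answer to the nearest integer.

F = S·e^((r − q)T) = 18878 · e^((0.0796 − 0.0154) × 488/365)
= 18878 · e^0.085835 = 18878 × 1.089627
F = 20,570

20,570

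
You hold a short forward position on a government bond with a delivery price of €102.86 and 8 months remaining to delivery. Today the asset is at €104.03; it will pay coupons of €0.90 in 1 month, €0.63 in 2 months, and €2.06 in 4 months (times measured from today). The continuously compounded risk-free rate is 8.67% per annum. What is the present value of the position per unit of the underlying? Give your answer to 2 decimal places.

PV(remaining coupons) I = 0.90·e^(−0.0867·1/12) + 0.63·e^(−0.0867·2/12) + 2.06·e^(−0.0867·4/12) = 3.5158
Current forward F = (S − I)·e^(rT) = (104.03 − 3.5158)·e^(0.0867·8/12) = 100.5142 × 1.059503 = 106.4951
Value (long) = (F − K)·e^(−rT) = (106.4951 − 102.86) × 0.943839 = 3.4309
Short position value = −(long value) = -€3.43

-€3.43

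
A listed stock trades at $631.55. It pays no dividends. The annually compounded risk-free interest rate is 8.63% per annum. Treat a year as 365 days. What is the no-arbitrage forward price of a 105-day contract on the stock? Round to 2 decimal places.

F = S · (1+r)^T
= 631.55 × 1.024098
F = $646.77

$646.77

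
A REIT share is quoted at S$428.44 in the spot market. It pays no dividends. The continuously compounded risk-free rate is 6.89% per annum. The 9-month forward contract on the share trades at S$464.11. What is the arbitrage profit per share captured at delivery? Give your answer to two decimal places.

S$12.95 per share

Fair forward: F* = S·e^(carry·T), with carry = r = 0.0689
F* = 428.44 · e^(0.0689 × 9/12) = 428.44 · e^0.051675 = 428.44 × 1.053033 = S$451.1615
Market S$464.11 > fair S$451.1615: forward overpriced → cash-and-carry (buy spot, short the forward).
At maturity, profit = |F_mkt − F*| = |464.11 − 451.1615| = S$12.95 per share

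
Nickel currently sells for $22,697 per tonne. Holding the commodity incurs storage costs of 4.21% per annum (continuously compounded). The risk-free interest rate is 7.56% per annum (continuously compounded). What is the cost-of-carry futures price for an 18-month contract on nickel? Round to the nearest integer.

$27,080 per tonne

Net carry = r + u − y = 0.0756 + 0.0421 − 0.0000 = 0.1177
F = S·e^((r+u−y)T) = 22697 · e^(0.1177 × 18/12) = 22697 · e^0.176550
= 22697 × 1.193094 = $27,080 per tonne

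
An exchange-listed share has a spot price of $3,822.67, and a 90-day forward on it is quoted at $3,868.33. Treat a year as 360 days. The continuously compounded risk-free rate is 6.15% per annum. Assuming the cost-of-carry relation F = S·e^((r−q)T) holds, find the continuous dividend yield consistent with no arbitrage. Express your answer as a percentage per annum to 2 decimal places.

From F = S·e^((r−q)T): (r − q) = ln(F/S)/T
ln(3868.33/3822.67) = ln(1.011945) = 0.011874
(r − q) = 0.011874 / (90/360) = 0.047496
q = r − ln(F/S)/T = 0.0615 − 0.047496 = 0.014004
q = 1.40%

1.40%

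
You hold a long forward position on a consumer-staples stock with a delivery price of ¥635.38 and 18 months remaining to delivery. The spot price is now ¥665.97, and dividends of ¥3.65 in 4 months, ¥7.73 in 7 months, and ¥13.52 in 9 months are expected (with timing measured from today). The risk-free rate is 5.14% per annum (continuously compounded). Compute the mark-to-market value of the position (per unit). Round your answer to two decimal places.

PV(remaining dividends) I = 3.65·e^(−0.0514·4/12) + 7.73·e^(−0.0514·7/12) + 13.52·e^(−0.0514·9/12) = 24.0984
Current forward F = (S − I)·e^(rT) = (665.97 − 24.0984)·e^(0.0514·18/12) = 641.8716 × 1.080150 = 693.3176
Value (long) = (F − K)·e^(−rT) = (693.3176 − 635.38) × 0.925797 = 53.6385
Value = ¥53.64

¥53.64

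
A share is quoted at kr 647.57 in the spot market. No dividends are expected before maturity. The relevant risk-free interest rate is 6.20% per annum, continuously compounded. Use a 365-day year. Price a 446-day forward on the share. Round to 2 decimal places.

kr 698.54

F = S·e^(rT) = 647.57 · e^(0.0620 × 446/365)
= 647.57 · e^0.075759 = 647.57 × 1.078703
F = kr 698.54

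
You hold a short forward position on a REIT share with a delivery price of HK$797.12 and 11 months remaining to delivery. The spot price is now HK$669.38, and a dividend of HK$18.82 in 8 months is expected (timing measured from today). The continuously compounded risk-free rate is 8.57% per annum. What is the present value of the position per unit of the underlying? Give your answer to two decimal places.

HK$85.29

PV(remaining dividends) I = 18.82·e^(−0.0857·8/12) = 17.7749
Current forward F = (S − I)·e^(rT) = (669.38 − 17.7749)·e^(0.0857·11/12) = 651.6051 × 1.081726 = 704.8582
Value (long) = (F − K)·e^(−rT) = (704.8582 − 797.12) × 0.924448 = -85.2912
Short position value = −(long value) = HK$85.29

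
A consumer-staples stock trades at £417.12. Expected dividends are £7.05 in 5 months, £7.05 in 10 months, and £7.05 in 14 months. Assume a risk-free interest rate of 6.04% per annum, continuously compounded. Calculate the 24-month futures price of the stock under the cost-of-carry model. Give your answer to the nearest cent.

PV(dividends) I = 7.05·e^(−0.0604·5/12) + 7.05·e^(−0.0604·10/12) + 7.05·e^(−0.0604·14/12)
I = 6.8748 + 6.7039 + 6.5703 = 20.1490
F = (S − I)·e^(rT) = (417.12 − 20.1490) · e^(0.0604·24/12)
= 396.9710 · e^0.120800 = 396.9710 × 1.128399 = £447.94

£447.94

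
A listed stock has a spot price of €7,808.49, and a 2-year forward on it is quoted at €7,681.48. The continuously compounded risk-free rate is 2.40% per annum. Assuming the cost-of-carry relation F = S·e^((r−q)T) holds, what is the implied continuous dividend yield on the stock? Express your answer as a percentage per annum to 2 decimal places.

3.22%

From F = S·e^((r−q)T): (r − q) = ln(F/S)/T
ln(7681.48/7808.49) = ln(0.983734) = -0.016400
(r − q) = -0.016400 / (2) = -0.008200
q = r − ln(F/S)/T = 0.0240 + 0.008200 = 0.032200
q = 3.22%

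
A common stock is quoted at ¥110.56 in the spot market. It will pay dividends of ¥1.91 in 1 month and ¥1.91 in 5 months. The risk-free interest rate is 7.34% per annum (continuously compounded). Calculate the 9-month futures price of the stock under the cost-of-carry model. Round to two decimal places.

PV(dividends) I = 1.91·e^(−0.0734·1/12) + 1.91·e^(−0.0734·5/12)
I = 1.8984 + 1.8525 = 3.7509
F = (S − I)·e^(rT) = (110.56 − 3.7509) · e^(0.0734·9/12)
= 106.8091 · e^0.055050 = 106.8091 × 1.056593 = ¥112.85

¥112.85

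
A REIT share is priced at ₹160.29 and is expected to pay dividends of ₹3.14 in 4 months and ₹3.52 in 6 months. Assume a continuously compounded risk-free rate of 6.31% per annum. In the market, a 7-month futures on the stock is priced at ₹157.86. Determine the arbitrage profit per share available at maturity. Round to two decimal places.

₹1.71 per share

PV(dividends) I = 3.14·e^(−0.0631·4/12) + 3.52·e^(−0.0631·6/12) = 6.4853
Fair futures F* = (S − I)·e^(rT) = (160.29 − 6.4853)·e^0.036808 = 153.8047 × 1.037494 = 159.5715
Market ₹157.86 < fair 159.5715: forward underpriced → reverse cash-and-carry (short the stock, invest proceeds at r, pay the dividends, go long the forward).
Profit at T = |F_mkt − F*| = |157.86 − 159.5715| = ₹1.71 per share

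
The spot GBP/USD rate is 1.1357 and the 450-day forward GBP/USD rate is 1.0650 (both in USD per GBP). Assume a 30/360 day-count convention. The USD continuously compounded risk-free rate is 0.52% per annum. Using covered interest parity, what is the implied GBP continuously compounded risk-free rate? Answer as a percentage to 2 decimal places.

5.66%

F = S·e^((r_USD − r_GBP)T) ⇒ r_GBP = r_USD − ln(F/S)/T
ln(1.0650/1.1357) = -0.064274; /(450/360) = -0.051419
r_GBP = 0.0052 + 0.051419 = 0.056619
r_GBP = 5.66%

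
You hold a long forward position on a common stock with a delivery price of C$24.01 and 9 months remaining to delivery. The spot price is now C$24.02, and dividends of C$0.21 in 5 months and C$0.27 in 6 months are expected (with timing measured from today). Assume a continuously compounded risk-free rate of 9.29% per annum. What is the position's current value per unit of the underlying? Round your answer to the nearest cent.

C$1.17

PV(remaining dividends) I = 0.21·e^(−0.0929·5/12) + 0.27·e^(−0.0929·6/12) = 0.4598
Current forward F = (S − I)·e^(rT) = (24.02 − 0.4598)·e^(0.0929·9/12) = 23.5602 × 1.072160 = 25.2603
Value (long) = (F − K)·e^(−rT) = (25.2603 − 24.01) × 0.932697 = 1.1662
Value = C$1.17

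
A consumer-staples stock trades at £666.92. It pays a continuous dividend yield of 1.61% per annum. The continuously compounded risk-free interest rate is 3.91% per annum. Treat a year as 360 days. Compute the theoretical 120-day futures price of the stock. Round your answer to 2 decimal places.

£672.05

F = S·e^((r − q)T) = 666.92 · e^((0.0391 − 0.0161) × 120/360)
= 666.92 · e^0.007667 = 666.92 × 1.007696
F = £672.05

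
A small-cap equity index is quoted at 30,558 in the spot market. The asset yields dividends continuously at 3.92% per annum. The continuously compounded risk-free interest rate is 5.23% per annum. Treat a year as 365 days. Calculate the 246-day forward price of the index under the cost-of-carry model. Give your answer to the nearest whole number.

30,829

F = S·e^((r − q)T) = 30558 · e^((0.0523 − 0.0392) × 246/365)
= 30558 · e^0.008829 = 30558 × 1.008868
F = 30,829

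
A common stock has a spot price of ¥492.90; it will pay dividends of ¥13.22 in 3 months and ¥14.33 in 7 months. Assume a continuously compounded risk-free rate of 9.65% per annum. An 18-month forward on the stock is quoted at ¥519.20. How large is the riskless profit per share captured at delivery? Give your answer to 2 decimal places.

PV(dividends) I = 13.22·e^(−0.0965·3/12) + 14.33·e^(−0.0965·7/12) = 26.4505
Fair forward F* = (S − I)·e^(rT) = (492.90 − 26.4505)·e^0.144750 = 466.4495 × 1.155751 = 539.0995
Market ¥519.20 < fair 539.0995: forward underpriced → reverse cash-and-carry (short the stock, invest proceeds at r, pay the dividends, go long the forward).
Profit at T = |F_mkt − F*| = |519.20 − 539.0995| = ¥19.90 per share

¥19.90 per share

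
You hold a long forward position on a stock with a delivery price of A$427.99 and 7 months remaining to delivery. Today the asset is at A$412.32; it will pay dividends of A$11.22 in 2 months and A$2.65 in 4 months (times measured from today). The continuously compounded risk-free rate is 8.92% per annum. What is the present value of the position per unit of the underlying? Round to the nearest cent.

PV(remaining dividends) I = 11.22·e^(−0.0892·2/12) + 2.65·e^(−0.0892·4/12) = 13.6268
Current forward F = (S − I)·e^(rT) = (412.32 − 13.6268)·e^(0.0892·7/12) = 398.6932 × 1.053411 = 419.9878
Value (long) = (F − K)·e^(−rT) = (419.9878 − 427.99) × 0.949297 = -7.5965
Value = -A$7.60

-A$7.60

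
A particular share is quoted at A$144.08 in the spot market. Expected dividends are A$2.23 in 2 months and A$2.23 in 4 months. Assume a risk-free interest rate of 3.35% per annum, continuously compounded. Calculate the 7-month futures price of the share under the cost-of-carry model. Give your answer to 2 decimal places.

A$142.41

PV(dividends) I = 2.23·e^(−0.0335·2/12) + 2.23·e^(−0.0335·4/12)
I = 2.2176 + 2.2052 = 4.4228
F = (S − I)·e^(rT) = (144.08 − 4.4228) · e^(0.0335·7/12)
= 139.6572 · e^0.019542 = 139.6572 × 1.019734 = A$142.41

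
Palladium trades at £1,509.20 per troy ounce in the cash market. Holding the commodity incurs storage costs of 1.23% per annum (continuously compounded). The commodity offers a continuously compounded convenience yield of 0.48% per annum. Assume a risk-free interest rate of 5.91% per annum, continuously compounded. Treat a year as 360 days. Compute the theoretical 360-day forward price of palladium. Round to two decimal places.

£1,613.14 per troy ounce

Net carry = r + u − y = 0.0591 + 0.0123 − 0.0048 = 0.0666
F = S·e^((r+u−y)T) = 1509.20 · e^(0.0666 × 360/360) = 1509.20 · e^0.06660000
= 1509.20 × 1.06886785 = £1,613.14 per troy ounce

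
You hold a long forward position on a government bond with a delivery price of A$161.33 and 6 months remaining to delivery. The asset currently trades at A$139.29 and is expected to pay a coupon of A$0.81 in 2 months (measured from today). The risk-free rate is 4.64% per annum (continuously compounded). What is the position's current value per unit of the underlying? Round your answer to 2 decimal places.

PV(remaining coupons) I = 0.81·e^(−0.0464·2/12) = 0.8038
Current forward F = (S − I)·e^(rT) = (139.29 − 0.8038)·e^(0.0464·6/12) = 138.4862 × 1.023471 = 141.7366
Value (long) = (F − K)·e^(−rT) = (141.7366 − 161.33) × 0.977067 = -19.1441
Value = -A$19.14

-A$19.14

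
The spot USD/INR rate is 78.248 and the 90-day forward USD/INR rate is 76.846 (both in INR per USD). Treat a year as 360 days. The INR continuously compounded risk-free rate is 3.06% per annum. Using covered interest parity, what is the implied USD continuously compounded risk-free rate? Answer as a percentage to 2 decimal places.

10.29%

F = S·e^((r_INR − r_USD)T) ⇒ r_USD = r_INR − ln(F/S)/T
ln(76.846/78.248) = -0.018080; /(90/360) = -0.072320
r_USD = 0.0306 + 0.072320 = 0.102920
r_USD = 10.29%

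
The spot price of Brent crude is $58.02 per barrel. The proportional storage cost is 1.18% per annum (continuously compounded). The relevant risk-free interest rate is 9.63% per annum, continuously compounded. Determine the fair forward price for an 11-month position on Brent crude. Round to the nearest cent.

Net carry = r + u − y = 0.0963 + 0.0118 − 0.0000 = 0.1081
F = S·e^((r+u−y)T) = 58.02 · e^(0.1081 × 11/12) = 58.02 · e^0.099092
= 58.02 × 1.104168 = $64.06 per barrel

$64.06 per barrel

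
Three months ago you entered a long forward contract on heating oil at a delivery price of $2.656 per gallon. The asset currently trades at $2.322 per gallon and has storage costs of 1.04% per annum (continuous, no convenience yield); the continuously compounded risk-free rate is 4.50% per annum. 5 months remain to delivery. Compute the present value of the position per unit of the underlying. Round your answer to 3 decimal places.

-$0.275 per gallon

Current fair forward for the remaining 5 months: F = S·e^((r + u)·T), (r + u) = 0.0450 + 0.0104 = 0.0554
F = 2.322 · e^(0.0554 × 5/12) = 2.322 × 1.023352 = 2.3762
Value of long forward = (F − K)·e^(−rT) = (2.3762 − 2.656) · e^(−0.0450·5/12)
= -0.2798 × 0.981425 = -0.275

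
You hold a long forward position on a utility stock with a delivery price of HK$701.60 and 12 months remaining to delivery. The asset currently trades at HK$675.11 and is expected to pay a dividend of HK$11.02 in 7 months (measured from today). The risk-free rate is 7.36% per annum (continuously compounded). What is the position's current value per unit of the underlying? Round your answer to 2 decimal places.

PV(remaining dividends) I = 11.02·e^(−0.0736·7/12) = 10.5569
Current forward F = (S − I)·e^(rT) = (675.11 − 10.5569)·e^(0.0736·12/12) = 664.5531 × 1.076376 = 715.3090
Value (long) = (F − K)·e^(−rT) = (715.3090 − 701.60) × 0.929043 = 12.7363
Value = HK$12.74

HK$12.74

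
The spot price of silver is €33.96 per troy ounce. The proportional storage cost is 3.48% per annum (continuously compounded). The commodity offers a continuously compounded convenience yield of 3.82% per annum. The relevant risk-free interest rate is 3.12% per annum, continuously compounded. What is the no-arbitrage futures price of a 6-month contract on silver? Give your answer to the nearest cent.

€34.44 per troy ounce

Net carry = r + u − y = 0.0312 + 0.0348 − 0.0382 = 0.0278
F = S·e^((r+u−y)T) = 33.96 · e^(0.0278 × 6/12) = 33.96 · e^0.013900
= 33.96 × 1.013997 = €34.44 per troy ounce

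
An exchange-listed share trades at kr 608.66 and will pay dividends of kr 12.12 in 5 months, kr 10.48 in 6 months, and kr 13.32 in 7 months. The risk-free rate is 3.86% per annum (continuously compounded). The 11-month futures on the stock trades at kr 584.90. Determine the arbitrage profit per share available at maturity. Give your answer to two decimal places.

kr 9.18 per share

PV(dividends) I = 12.12·e^(−0.0386·5/12) + 10.48·e^(−0.0386·6/12) + 13.32·e^(−0.0386·7/12) = 35.2297
Fair futures F* = (S − I)·e^(rT) = (608.66 − 35.2297)·e^0.035383 = 573.4303 × 1.036016 = 594.0830
Market kr 584.90 < fair 594.0830: forward underpriced → reverse cash-and-carry (short the stock, invest proceeds at r, pay the dividends, go long the forward).
Profit at T = |F_mkt − F*| = |584.90 − 594.0830| = kr 9.18 per share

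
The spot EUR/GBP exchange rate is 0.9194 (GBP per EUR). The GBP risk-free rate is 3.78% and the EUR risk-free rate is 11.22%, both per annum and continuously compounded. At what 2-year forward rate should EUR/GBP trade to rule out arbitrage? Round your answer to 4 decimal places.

0.7923

F = S·e^((r_GBP − r_EUR)T) = 0.9194 · e^((0.0378 − 0.1122) × 2)
= 0.9194 · e^-0.148800 = 0.9194 × 0.861741
F = 0.7923 GBP per EUR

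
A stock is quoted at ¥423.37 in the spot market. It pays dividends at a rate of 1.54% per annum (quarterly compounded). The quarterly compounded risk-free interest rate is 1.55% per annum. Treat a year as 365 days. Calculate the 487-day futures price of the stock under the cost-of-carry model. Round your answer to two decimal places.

¥423.43

F = S · (1+r/4)^(4T) / (1+q/4)^(4T)
= 423.37 × 1.020855 / 1.020720 = 423.37 × 1.000132
F = ¥423.43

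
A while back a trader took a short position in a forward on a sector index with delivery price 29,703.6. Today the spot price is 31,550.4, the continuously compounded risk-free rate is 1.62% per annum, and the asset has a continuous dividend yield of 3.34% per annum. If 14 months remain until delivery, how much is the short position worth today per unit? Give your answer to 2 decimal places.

Current fair forward for the remaining 14 months: F = S·e^((r − q)·T), (r − q) = 0.0162 − 0.0334 = -0.0172
F = 31550.4 · e^(-0.0172 × 14/12) = 31550.4 × 0.98013333 = 30923.5986
Value of long forward = (F − K)·e^(−rT) = (30923.5986 − 29703.6) · e^(−0.0162·14/12)
= 1219.9986 × 0.98127749 = 1197.16
Short position value = −(long value) = -1197.16

-1197.16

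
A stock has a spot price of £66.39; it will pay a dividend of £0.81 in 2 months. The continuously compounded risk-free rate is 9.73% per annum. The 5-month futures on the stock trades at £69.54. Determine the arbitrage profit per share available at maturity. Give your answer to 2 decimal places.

£1.23 per share

PV(dividends) I = 0.81·e^(−0.0973·2/12) = 0.7970
Fair futures F* = (S − I)·e^(rT) = (66.39 − 0.7970)·e^0.040542 = 65.5930 × 1.041375 = 68.3069
Market £69.54 > fair 68.3069: forward overpriced → cash-and-carry (borrow at r, buy the stock and collect the dividends, short the forward).
Profit at T = |F_mkt − F*| = |69.54 − 68.3069| = £1.23 per share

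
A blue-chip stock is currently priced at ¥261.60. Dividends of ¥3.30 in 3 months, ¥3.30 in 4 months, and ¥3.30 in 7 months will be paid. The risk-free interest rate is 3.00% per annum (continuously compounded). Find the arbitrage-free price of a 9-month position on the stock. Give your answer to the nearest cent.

PV(dividends) I = 3.30·e^(−0.0300·3/12) + 3.30·e^(−0.0300·4/12) + 3.30·e^(−0.0300·7/12)
I = 3.2753 + 3.2672 + 3.2428 = 9.7853
F = (S − I)·e^(rT) = (261.60 − 9.7853) · e^(0.0300·9/12)
= 251.8147 · e^0.022500 = 251.8147 × 1.022755 = ¥257.54

¥257.54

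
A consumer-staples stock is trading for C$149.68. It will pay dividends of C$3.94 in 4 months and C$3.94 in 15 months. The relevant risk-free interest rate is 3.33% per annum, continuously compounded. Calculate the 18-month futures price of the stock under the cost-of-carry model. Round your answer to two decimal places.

C$149.28

PV(dividends) I = 3.94·e^(−0.0333·4/12) + 3.94·e^(−0.0333·15/12)
I = 3.8965 + 3.7794 = 7.6759
F = (S − I)·e^(rT) = (149.68 − 7.6759) · e^(0.0333·18/12)
= 142.0041 · e^0.049950 = 142.0041 × 1.051219 = C$149.28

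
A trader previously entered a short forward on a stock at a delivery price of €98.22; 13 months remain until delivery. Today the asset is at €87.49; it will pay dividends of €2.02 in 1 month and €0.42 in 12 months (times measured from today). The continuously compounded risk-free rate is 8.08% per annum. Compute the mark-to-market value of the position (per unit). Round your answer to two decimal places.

PV(remaining dividends) I = 2.02·e^(−0.0808·1/12) + 0.42·e^(−0.0808·12/12) = 2.3938
Current forward F = (S − I)·e^(rT) = (87.49 − 2.3938)·e^(0.0808·13/12) = 85.0962 × 1.091479 = 92.8807
Value (long) = (F − K)·e^(−rT) = (92.8807 − 98.22) × 0.916188 = -4.8918
Short position value = −(long value) = €4.89

€4.89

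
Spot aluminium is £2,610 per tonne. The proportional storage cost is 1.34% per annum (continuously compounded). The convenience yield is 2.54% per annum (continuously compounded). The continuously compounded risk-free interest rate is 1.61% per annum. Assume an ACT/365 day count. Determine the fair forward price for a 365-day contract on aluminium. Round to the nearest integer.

£2,621 per tonne

Net carry = r + u − y = 0.0161 + 0.0134 − 0.0254 = 0.0041
F = S·e^((r+u−y)T) = 2610 · e^(0.0041 × 365/365) = 2610 · e^0.004100
= 2610 × 1.004108 = £2,621 per tonne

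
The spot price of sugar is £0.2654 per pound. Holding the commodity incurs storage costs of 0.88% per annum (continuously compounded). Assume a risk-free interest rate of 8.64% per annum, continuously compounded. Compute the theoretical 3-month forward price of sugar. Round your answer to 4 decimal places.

£0.2718 per pound

Net carry = r + u − y = 0.0864 + 0.0088 − 0.0000 = 0.0952
F = S·e^((r+u−y)T) = 0.2654 · e^(0.0952 × 3/12) = 0.2654 · e^0.023800
= 0.2654 × 1.024085 = £0.2718 per pound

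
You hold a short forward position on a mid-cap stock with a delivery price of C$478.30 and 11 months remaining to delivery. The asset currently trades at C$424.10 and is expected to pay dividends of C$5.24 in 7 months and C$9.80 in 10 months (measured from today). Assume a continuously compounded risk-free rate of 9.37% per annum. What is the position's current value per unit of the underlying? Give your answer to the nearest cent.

C$28.86

PV(remaining dividends) I = 5.24·e^(−0.0937·7/12) + 9.80·e^(−0.0937·10/12) = 14.0252
Current forward F = (S − I)·e^(rT) = (424.10 − 14.0252)·e^(0.0937·11/12) = 410.0748 × 1.089688 = 446.8536
Value (long) = (F − K)·e^(−rT) = (446.8536 − 478.30) × 0.917694 = -28.8582
Short position value = −(long value) = C$28.86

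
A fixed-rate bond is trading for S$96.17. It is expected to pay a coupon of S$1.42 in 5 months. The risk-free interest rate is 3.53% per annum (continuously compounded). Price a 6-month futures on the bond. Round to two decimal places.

PV(coupons) I = 1.42·e^(−0.0353·5/12)
I = 1.3993
F = (S − I)·e^(rT) = (96.17 − 1.3993) · e^(0.0353·6/12)
= 94.7707 · e^0.017650 = 94.7707 × 1.017807 = S$96.46

S$96.46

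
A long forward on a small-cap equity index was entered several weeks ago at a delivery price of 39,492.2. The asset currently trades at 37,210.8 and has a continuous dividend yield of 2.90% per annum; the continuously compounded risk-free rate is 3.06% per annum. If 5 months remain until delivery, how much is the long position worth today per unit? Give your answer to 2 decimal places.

-2228.00

Current fair forward for the remaining 5 months: F = S·e^((r − q)·T), (r − q) = 0.0306 − 0.0290 = 0.0016
F = 37210.8 · e^(0.0016 × 5/12) = 37210.8 × 1.00066689 = 37235.6155
Value of long forward = (F − K)·e^(−rT) = (37235.6155 − 39492.2) · e^(−0.0306·5/12)
= -2256.5845 × 0.98733094 = -2228.00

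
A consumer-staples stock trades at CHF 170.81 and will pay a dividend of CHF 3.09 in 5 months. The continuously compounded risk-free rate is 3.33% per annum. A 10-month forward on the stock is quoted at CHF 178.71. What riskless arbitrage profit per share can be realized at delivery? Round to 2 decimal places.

PV(dividends) I = 3.09·e^(−0.0333·5/12) = 3.0474
Fair forward F* = (S − I)·e^(rT) = (170.81 − 3.0474)·e^0.027750 = 167.7626 × 1.028139 = 172.4833
Market CHF 178.71 > fair 172.4833: forward overpriced → cash-and-carry (borrow at r, buy the stock and collect the dividends, short the forward).
Profit at T = |F_mkt − F*| = |178.71 − 172.4833| = CHF 6.23 per share

CHF 6.23 per share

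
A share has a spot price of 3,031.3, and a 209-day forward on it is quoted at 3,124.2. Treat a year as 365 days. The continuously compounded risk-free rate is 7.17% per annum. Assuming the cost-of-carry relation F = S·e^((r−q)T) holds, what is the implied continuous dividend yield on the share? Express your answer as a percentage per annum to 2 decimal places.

1.90%

From F = S·e^((r−q)T): (r − q) = ln(F/S)/T
ln(3124.2/3031.3) = ln(1.030647) = 0.030187
(r − q) = 0.030187 / (209/365) = 0.052719
q = r − ln(F/S)/T = 0.0717 − 0.052719 = 0.018981
q = 1.90%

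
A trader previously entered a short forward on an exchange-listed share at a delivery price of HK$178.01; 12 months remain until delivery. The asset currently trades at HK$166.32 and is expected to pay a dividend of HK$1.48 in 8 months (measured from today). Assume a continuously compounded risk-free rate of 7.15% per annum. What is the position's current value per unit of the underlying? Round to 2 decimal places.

PV(remaining dividends) I = 1.48·e^(−0.0715·8/12) = 1.4111
Current forward F = (S − I)·e^(rT) = (166.32 − 1.4111)·e^(0.0715·12/12) = 164.9089 × 1.074118 = 177.1316
Value (long) = (F − K)·e^(−rT) = (177.1316 − 178.01) × 0.930996 = -0.8178
Short position value = −(long value) = HK$0.82

HK$0.82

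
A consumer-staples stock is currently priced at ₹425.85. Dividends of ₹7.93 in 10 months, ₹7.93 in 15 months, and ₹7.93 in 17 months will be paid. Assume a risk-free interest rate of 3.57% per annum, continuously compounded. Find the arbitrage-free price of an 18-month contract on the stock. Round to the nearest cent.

₹425.20

PV(dividends) I = 7.93·e^(−0.0357·10/12) + 7.93·e^(−0.0357·15/12) + 7.93·e^(−0.0357·17/12)
I = 7.6976 + 7.5839 + 7.5389 = 22.8204
F = (S − I)·e^(rT) = (425.85 − 22.8204) · e^(0.0357·18/12)
= 403.0296 · e^0.053550 = 403.0296 × 1.055010 = ₹425.20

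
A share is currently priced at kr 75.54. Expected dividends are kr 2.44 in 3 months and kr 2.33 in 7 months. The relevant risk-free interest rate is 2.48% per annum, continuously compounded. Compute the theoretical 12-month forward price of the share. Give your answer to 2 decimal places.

PV(dividends) I = 2.44·e^(−0.0248·3/12) + 2.33·e^(−0.0248·7/12)
I = 2.4249 + 2.2965 = 4.7214
F = (S − I)·e^(rT) = (75.54 − 4.7214) · e^(0.0248·12/12)
= 70.8186 · e^0.024800 = 70.8186 × 1.025110 = kr 72.60

kr 72.60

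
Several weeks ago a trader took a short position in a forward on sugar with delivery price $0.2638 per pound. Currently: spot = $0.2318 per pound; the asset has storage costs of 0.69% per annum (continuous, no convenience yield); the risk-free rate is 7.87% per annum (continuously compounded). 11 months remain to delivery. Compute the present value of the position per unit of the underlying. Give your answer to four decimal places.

Current fair forward for the remaining 11 months: F = S·e^((r + u)·T), (r + u) = 0.0787 + 0.0069 = 0.0856
F = 0.2318 · e^(0.0856 × 11/12) = 0.2318 × 1.081627 = 0.2507
Value of long forward = (F − K)·e^(−rT) = (0.2507 − 0.2638) · e^(−0.0787·11/12)
= -0.0131 × 0.930399 = -0.0122
Short position value = −(long value) = $0.0122

$0.0122 per pound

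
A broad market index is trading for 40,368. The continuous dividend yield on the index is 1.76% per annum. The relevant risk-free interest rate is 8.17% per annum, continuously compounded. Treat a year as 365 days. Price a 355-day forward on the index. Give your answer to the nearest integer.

42,965

F = S·e^((r − q)T) = 40368 · e^((0.0817 − 0.0176) × 355/365)
= 40368 · e^0.062344 = 40368 × 1.064328
F = 42,965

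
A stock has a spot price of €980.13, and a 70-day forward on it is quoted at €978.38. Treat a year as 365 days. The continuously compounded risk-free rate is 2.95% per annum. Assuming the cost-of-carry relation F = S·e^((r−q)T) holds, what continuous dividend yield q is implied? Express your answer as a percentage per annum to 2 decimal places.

From F = S·e^((r−q)T): (r − q) = ln(F/S)/T
ln(978.38/980.13) = ln(0.998215) = -0.001787
(r − q) = -0.001787 / (70/365) = -0.009318
q = r − ln(F/S)/T = 0.0295 + 0.009318 = 0.038818
q = 3.88%

3.88%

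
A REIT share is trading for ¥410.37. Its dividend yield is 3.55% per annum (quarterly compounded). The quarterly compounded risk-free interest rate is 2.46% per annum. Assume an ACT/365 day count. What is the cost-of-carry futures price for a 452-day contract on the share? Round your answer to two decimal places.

F = S · (1+r/4)^(4T) / (1+q/4)^(4T)
= 410.37 × 1.030836 / 1.044740 = 410.37 × 0.986691
F = ¥404.91

¥404.91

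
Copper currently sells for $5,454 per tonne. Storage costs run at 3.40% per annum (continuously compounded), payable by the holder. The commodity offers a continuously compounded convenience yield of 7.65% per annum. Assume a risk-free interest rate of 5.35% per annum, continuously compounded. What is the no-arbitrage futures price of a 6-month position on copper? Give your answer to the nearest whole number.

$5,484 per tonne

Net carry = r + u − y = 0.0535 + 0.0340 − 0.0765 = 0.0110
F = S·e^((r+u−y)T) = 5454 · e^(0.0110 × 6/12) = 5454 · e^0.005500
= 5454 × 1.005515 = $5,484 per tonne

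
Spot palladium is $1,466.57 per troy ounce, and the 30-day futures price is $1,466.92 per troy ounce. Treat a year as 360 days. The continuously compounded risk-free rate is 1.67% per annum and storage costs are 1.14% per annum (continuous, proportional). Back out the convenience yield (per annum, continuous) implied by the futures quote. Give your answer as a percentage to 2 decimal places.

2.52%

F = S·e^((r+u−y)T) ⇒ (r+u−y) = ln(F/S)/T
ln(1466.92/1466.57) = 0.000239; /T ⇒ 0.002868
y = r + u − ln(F/S)/T = 0.0167 + 0.0114 − 0.002868 = 0.025232
y = 2.52%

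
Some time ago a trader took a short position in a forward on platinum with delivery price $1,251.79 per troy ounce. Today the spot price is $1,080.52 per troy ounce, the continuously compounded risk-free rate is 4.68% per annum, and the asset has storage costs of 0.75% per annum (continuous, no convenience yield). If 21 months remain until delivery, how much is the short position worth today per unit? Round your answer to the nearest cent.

Current fair forward for the remaining 21 months: F = S·e^((r + u)·T), (r + u) = 0.0468 + 0.0075 = 0.0543
F = 1080.52 · e^(0.0543 × 21/12) = 1080.52 × 1.09968635 = 1188.2331
Value of long forward = (F − K)·e^(−rT) = (1188.2331 − 1251.79) · e^(−0.0468·21/12)
= -63.5569 × 0.92136409 = -58.56
Short position value = −(long value) = $58.56

$58.56 per troy ounce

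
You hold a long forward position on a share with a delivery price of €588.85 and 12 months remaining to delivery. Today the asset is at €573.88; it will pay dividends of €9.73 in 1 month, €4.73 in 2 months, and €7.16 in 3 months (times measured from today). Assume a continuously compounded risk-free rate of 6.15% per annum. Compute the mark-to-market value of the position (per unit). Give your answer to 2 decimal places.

-€1.26

PV(remaining dividends) I = 9.73·e^(−0.0615·1/12) + 4.73·e^(−0.0615·2/12) + 7.16·e^(−0.0615·3/12) = 21.4128
Current forward F = (S − I)·e^(rT) = (573.88 − 21.4128)·e^(0.0615·12/12) = 552.4672 × 1.063430 = 587.5102
Value (long) = (F − K)·e^(−rT) = (587.5102 − 588.85) × 0.940353 = -1.2599
Value = -€1.26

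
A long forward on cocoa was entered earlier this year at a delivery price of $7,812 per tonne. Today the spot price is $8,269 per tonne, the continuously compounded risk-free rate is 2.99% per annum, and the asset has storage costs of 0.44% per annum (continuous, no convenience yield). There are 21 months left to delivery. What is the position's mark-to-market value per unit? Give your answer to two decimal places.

$919.17 per tonne

Current fair forward for the remaining 21 months: F = S·e^((r + u)·T), (r + u) = 0.0299 + 0.0044 = 0.0343
F = 8269 · e^(0.0343 × 21/12) = 8269 × 1.06186309 = 8780.5459
Value of long forward = (F − K)·e^(−rT) = (8780.5459 − 7812) · e^(−0.0299·21/12)
= 968.5459 × 0.94902039 = 919.17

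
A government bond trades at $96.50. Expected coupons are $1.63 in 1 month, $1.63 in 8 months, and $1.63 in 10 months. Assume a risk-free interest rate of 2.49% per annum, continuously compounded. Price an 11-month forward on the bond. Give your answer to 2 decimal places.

PV(coupons) I = 1.63·e^(−0.0249·1/12) + 1.63·e^(−0.0249·8/12) + 1.63·e^(−0.0249·10/12)
I = 1.6266 + 1.6032 + 1.5965 = 4.8263
F = (S − I)·e^(rT) = (96.50 − 4.8263) · e^(0.0249·11/12)
= 91.6737 · e^0.022825 = 91.6737 × 1.023087 = $93.79

$93.79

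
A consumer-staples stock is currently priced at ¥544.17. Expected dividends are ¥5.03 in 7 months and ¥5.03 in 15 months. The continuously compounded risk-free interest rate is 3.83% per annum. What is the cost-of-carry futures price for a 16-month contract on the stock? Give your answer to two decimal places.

¥562.46

PV(dividends) I = 5.03·e^(−0.0383·7/12) + 5.03·e^(−0.0383·15/12)
I = 4.9189 + 4.7949 = 9.7138
F = (S − I)·e^(rT) = (544.17 − 9.7138) · e^(0.0383·16/12)
= 534.4562 · e^0.051067 = 534.4562 × 1.052393 = ¥562.46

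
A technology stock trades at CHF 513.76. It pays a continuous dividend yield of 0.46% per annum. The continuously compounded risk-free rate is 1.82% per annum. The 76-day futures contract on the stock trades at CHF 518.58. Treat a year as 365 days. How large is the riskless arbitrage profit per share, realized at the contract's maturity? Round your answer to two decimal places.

Fair futures: F* = S·e^(carry·T), with carry = (r − q) = 0.0182 − 0.0046 = 0.0136
F* = 513.76 · e^(0.0136 × 76/365) = 513.76 · e^0.002832 = 513.76 × 1.002836 = CHF 515.2170
Market CHF 518.58 > fair CHF 515.2170: forward overpriced → cash-and-carry (buy spot, short the forward).
At maturity, profit = |F_mkt − F*| = |518.58 − 515.2170| = CHF 3.36 per share

CHF 3.36 per share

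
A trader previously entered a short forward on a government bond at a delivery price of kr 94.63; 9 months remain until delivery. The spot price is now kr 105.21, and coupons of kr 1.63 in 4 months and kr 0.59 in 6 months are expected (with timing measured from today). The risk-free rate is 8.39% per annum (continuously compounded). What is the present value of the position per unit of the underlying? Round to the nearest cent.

-kr 14.20

PV(remaining coupons) I = 1.63·e^(−0.0839·4/12) + 0.59·e^(−0.0839·6/12) = 2.1508
Current forward F = (S − I)·e^(rT) = (105.21 − 2.1508)·e^(0.0839·9/12) = 103.0592 × 1.064947 = 109.7526
Value (long) = (F − K)·e^(−rT) = (109.7526 − 94.63) × 0.939014 = 14.2003
Short position value = −(long value) = -kr 14.20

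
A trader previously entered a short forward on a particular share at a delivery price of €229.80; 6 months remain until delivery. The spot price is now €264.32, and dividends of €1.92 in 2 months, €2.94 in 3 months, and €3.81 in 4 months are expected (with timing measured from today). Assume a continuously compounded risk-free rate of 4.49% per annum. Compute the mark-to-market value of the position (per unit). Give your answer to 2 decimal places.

PV(remaining dividends) I = 1.92·e^(−0.0449·2/12) + 2.94·e^(−0.0449·3/12) + 3.81·e^(−0.0449·4/12) = 8.5663
Current forward F = (S − I)·e^(rT) = (264.32 − 8.5663)·e^(0.0449·6/12) = 255.7537 × 1.022704 = 261.5603
Value (long) = (F − K)·e^(−rT) = (261.5603 − 229.80) × 0.977800 = 31.0552
Short position value = −(long value) = -€31.06

-€31.06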